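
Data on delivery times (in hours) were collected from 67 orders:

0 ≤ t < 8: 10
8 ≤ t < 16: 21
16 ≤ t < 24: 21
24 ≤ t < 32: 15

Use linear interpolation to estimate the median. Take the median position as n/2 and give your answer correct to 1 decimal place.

17.0

Cumulative frequencies: 10, 31, 52, 67
n = 67; position = n/2 = 33.5.
This falls in the class 16 ≤ t < 24: L = 16, F = 31, f = 21, h = 8.
Median ≈ 16 + ((33.5 − 31) / 21) × 8 = 16.9524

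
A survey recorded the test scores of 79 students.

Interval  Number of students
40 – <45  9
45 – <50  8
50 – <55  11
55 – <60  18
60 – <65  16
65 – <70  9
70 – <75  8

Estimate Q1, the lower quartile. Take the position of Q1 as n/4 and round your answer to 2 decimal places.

Cumulative frequencies: 9, 17, 28, 46, 62, 71, 79
n = 79; position = n/4 = 19.75.
This falls in the class 50 – <55: L = 50, F = 17, f = 11, h = 5.
Lower quartile ≈ 50 + ((19.75 − 17) / 11) × 5 = 51.2500

51.25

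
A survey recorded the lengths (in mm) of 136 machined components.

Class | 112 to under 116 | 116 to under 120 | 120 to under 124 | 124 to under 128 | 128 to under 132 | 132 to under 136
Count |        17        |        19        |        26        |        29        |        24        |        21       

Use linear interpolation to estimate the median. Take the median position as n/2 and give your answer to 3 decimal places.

Cumulative frequencies: 17, 36, 62, 91, 115, 136
n = 136; position = n/2 = 68.
This falls in the class 124 to under 128: L = 124, F = 62, f = 29, h = 4.
Median ≈ 124 + ((68 − 62) / 29) × 4 = 124.8276

124.828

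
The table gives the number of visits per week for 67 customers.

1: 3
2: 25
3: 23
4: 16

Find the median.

3

Cumulative frequencies: 3, 28, 51, 67
n = 67, so the median is the value in position (n+1)/2 = 34.
Position 34 falls at value 3.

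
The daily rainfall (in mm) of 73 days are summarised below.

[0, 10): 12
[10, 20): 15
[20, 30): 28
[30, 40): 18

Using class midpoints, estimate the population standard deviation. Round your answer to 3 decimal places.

Midpoints: 5, 15, 25, 35
n = 73, Σfm = 1615, mean = 22.1233
Σfm² = 43225
Σf(m − x̄)² = Σfm² − (Σfm)²/n = 43225 − 1615²/73 = 7495.8904
Population variance = 7495.8904 / 73 = 102.6834
Standard deviation = √102.6834 = 10.1333

10.133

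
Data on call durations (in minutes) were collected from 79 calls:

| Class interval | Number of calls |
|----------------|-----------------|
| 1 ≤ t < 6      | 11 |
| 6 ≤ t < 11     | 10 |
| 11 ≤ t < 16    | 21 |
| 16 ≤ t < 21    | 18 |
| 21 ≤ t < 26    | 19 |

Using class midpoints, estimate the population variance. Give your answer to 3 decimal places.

Midpoints: 3.5, 8.5, 13.5, 18.5, 23.5
n = 79, Σfm = 1186.5, mean = 15.0190
Σfm² = 21337.75
Σf(m − x̄)² = Σfm² − (Σfm)²/n = 21337.75 − 1186.5²/79 = 3517.7215
Population variance = 3517.7215 / 79 = 44.5281

44.528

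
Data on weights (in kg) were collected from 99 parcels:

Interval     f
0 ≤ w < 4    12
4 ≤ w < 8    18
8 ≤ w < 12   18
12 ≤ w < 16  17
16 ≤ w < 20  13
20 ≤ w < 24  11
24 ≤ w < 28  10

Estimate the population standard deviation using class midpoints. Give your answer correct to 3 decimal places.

7.398

Midpoints: 2, 6, 10, 14, 18, 22, 26
n = 99, Σfm = 1286, mean = 12.9899
Σfm² = 22124
Σf(m − x̄)² = Σfm² − (Σfm)²/n = 22124 − 1286²/99 = 5418.9899
Population variance = 5418.9899 / 99 = 54.7373
Standard deviation = √54.7373 = 7.3985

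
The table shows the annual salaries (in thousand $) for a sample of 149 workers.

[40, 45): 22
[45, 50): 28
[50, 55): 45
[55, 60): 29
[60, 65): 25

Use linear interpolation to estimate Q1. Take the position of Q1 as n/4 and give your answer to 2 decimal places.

Cumulative frequencies: 22, 50, 95, 124, 149
n = 149; position = n/4 = 37.25.
This falls in the class [45, 50): L = 45, F = 22, f = 28, h = 5.
Lower quartile ≈ 45 + ((37.25 − 22) / 28) × 5 = 47.7232

47.72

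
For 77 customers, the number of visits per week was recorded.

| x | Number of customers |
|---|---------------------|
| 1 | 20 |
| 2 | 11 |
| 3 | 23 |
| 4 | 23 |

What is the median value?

3

Cumulative frequencies: 20, 31, 54, 77
n = 77, so the median is the value in position (n+1)/2 = 39.
Position 39 falls at value 3.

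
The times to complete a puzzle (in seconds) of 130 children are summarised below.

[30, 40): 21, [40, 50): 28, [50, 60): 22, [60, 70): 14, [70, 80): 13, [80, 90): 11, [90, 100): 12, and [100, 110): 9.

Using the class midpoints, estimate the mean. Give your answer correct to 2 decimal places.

62.38

Midpoints: 35, 45, 55, 65, 75, 85, 95, 105
Σfm = 21×35 + 28×45 + 22×55 + 14×65 + 13×75 + 11×85 + 12×95 + 9×105 = 8110
n = Σf = 130
Mean = 8110 / 130 = 62.3846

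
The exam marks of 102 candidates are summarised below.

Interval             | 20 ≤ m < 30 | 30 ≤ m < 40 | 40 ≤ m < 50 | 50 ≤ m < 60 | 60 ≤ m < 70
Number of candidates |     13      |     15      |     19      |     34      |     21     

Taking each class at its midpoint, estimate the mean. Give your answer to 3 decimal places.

48.431

Midpoints: 25, 35, 45, 55, 65
Σfm = 13×25 + 15×35 + 19×45 + 34×55 + 21×65 = 4940
n = Σf = 102
Mean = 4940 / 102 = 48.4314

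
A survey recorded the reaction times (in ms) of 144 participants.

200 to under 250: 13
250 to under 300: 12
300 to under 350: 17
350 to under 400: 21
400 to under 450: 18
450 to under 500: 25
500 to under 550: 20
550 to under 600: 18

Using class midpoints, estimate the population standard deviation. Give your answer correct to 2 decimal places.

107.69

Midpoints: 225, 275, 325, 375, 425, 475, 525, 575
n = 144, Σfm = 60000, mean = 416.6667
Σfm² = 26670000
Σf(m − x̄)² = Σfm² − (Σfm)²/n = 26670000 − 60000²/144 = 1670000.0000
Population variance = 1670000.0000 / 144 = 11597.2222
Standard deviation = √11597.2222 = 107.6904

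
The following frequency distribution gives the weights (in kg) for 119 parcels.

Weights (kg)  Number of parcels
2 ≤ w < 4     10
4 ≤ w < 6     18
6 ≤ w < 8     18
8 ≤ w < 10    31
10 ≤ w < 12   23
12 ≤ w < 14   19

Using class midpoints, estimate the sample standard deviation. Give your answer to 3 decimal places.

Midpoints: 3, 5, 7, 9, 11, 13
n = 119, Σfm = 1025, mean = 8.6134
Σfm² = 9927
Σf(m − x̄)² = Σfm² − (Σfm)²/n = 9927 − 1025²/119 = 1098.2185
Sample variance = 1098.2185 / 118 = 9.3069
Standard deviation = √9.3069 = 3.0507

3.051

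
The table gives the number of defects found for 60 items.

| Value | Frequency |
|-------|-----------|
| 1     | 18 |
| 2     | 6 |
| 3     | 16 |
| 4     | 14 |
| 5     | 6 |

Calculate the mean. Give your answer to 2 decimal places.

2.73

Values: 1, 2, 3, 4, 5
Σfx = 18×1 + 6×2 + 16×3 + 14×4 + 6×5 = 164
n = Σf = 60
Mean = 164 / 60 = 2.7333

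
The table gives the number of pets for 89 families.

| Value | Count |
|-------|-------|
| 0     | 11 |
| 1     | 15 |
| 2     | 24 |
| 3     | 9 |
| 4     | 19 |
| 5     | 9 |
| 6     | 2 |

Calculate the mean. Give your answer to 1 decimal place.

2.5

Values: 0, 1, 2, 3, 4, 5, 6
Σfx = 11×0 + 15×1 + 24×2 + 9×3 + 19×4 + 9×5 + 2×6 = 223
n = Σf = 89
Mean = 223 / 89 = 2.5056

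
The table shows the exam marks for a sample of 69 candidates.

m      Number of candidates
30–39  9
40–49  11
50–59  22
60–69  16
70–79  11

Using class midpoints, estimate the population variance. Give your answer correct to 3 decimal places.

153.371

Midpoints: 34.5, 44.5, 54.5, 64.5, 74.5
n = 69, Σfm = 3850.5, mean = 55.8043
Σfm² = 225457.25
Σf(m − x̄)² = Σfm² − (Σfm)²/n = 225457.25 − 3850.5²/69 = 10582.6087
Population variance = 10582.6087 / 69 = 153.3711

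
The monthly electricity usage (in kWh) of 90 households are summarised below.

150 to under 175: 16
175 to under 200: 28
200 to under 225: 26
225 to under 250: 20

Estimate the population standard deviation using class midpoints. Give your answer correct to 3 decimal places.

Midpoints: 162.5, 187.5, 212.5, 237.5
n = 90, Σfm = 18125, mean = 201.3889
Σfm² = 3709062.5
Σf(m − x̄)² = Σfm² − (Σfm)²/n = 3709062.5 − 18125²/90 = 58888.8889
Population variance = 58888.8889 / 90 = 654.3210
Standard deviation = √654.3210 = 25.5797

25.580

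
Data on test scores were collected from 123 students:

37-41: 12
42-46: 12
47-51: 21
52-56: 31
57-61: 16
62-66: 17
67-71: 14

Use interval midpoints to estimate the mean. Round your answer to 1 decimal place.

54.4

Midpoints: 39, 44, 49, 54, 59, 64, 69
Σfm = 12×39 + 12×44 + 21×49 + 31×54 + 16×59 + 17×64 + 14×69 = 6697
n = Σf = 123
Mean = 6697 / 123 = 54.4472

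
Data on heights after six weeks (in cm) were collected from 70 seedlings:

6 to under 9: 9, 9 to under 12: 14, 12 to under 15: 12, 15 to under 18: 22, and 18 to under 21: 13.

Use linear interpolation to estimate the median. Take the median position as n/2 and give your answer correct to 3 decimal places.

Cumulative frequencies: 9, 23, 35, 57, 70
n = 70; position = n/2 = 35.
This falls in the class 12 to under 15: L = 12, F = 23, f = 12, h = 3.
Median ≈ 12 + ((35 − 23) / 12) × 3 = 15.0000

15.000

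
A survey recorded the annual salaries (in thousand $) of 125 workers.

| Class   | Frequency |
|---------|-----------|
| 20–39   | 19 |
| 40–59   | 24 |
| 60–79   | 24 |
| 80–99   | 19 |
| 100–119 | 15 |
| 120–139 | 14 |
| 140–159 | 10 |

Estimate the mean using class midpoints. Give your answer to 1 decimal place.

80.5

Midpoints: 29.5, 49.5, 69.5, 89.5, 109.5, 129.5, 149.5
Σfm = 19×29.5 + 24×49.5 + 24×69.5 + 19×89.5 + 15×109.5 + 14×129.5 + 10×149.5 = 10067.5
n = Σf = 125
Mean = 10067.5 / 125 = 80.5400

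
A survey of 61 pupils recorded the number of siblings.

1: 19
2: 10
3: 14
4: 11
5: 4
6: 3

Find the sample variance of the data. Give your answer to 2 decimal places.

2.22

Values: 1, 2, 3, 4, 5, 6
n = 61, Σfx = 163, mean = 2.6721
Σfx² = 569
Σf(x − x̄)² = Σfx² − (Σfx)²/n = 569 − 163²/61 = 133.4426
Sample variance = 133.4426 / 60 = 2.2240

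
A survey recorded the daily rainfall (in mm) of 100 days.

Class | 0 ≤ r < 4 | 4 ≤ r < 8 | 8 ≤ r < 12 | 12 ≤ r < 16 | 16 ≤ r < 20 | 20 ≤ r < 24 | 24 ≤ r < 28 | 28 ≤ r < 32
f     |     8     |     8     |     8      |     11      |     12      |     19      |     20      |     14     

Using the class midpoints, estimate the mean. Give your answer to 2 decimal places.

18.72

Midpoints: 2, 6, 10, 14, 18, 22, 26, 30
Σfm = 8×2 + 8×6 + 8×10 + 11×14 + 12×18 + 19×22 + 20×26 + 14×30 = 1872
n = Σf = 100
Mean = 1872 / 100 = 18.7200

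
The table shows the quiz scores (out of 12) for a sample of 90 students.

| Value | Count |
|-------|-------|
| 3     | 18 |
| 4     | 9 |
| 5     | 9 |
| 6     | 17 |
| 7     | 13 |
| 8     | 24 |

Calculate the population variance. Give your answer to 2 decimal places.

Values: 3, 4, 5, 6, 7, 8
n = 90, Σfx = 520, mean = 5.7778
Σfx² = 3316
Σf(x − x̄)² = Σfx² − (Σfx)²/n = 3316 − 520²/90 = 311.5556
Population variance = 311.5556 / 90 = 3.4617

3.46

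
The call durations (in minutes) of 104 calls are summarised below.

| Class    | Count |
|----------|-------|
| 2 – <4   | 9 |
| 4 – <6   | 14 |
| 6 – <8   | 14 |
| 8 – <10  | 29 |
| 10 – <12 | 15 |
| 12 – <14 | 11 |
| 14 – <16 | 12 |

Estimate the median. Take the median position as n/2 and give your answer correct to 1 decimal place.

Cumulative frequencies: 9, 23, 37, 66, 81, 92, 104
n = 104; position = n/2 = 52.
This falls in the class 8 – <10: L = 8, F = 37, f = 29, h = 2.
Median ≈ 8 + ((52 − 37) / 29) × 2 = 9.0345

9.0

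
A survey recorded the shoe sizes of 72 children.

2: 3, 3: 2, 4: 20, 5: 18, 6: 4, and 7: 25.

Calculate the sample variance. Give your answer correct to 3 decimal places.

2.153

Values: 2, 3, 4, 5, 6, 7
n = 72, Σfx = 381, mean = 5.2917
Σfx² = 2169
Σf(x − x̄)² = Σfx² − (Σfx)²/n = 2169 − 381²/72 = 152.8750
Sample variance = 152.8750 / 71 = 2.1532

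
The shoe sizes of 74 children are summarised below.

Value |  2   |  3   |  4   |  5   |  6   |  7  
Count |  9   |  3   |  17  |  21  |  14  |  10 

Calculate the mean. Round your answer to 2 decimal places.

4.78

Values: 2, 3, 4, 5, 6, 7
Σfx = 9×2 + 3×3 + 17×4 + 21×5 + 14×6 + 10×7 = 354
n = Σf = 74
Mean = 354 / 74 = 4.7838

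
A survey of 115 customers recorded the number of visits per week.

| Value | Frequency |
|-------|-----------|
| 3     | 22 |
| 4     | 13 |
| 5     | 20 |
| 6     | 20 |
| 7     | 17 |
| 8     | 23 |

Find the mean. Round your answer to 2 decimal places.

5.57

Values: 3, 4, 5, 6, 7, 8
Σfx = 22×3 + 13×4 + 20×5 + 20×6 + 17×7 + 23×8 = 641
n = Σf = 115
Mean = 641 / 115 = 5.5739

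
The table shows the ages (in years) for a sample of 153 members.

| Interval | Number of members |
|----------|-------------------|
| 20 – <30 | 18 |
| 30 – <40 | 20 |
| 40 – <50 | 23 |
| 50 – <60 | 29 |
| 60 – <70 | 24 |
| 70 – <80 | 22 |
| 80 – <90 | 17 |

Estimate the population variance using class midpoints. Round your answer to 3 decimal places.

Midpoints: 25, 35, 45, 55, 65, 75, 85
n = 153, Σfm = 8435, mean = 55.1307
Σfm² = 518025
Σf(m − x̄)² = Σfm² − (Σfm)²/n = 518025 − 8435²/153 = 52997.3856
Population variance = 52997.3856 / 153 = 346.3881

346.388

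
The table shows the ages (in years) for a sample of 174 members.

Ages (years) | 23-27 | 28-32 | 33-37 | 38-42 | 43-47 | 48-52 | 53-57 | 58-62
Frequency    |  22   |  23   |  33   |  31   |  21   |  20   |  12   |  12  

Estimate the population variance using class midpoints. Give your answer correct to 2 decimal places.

104.02

Midpoints: 25, 30, 35, 40, 45, 50, 55, 60
n = 174, Σfm = 6960, mean = 40.0000
Σfm² = 296500
Σf(m − x̄)² = Σfm² − (Σfm)²/n = 296500 − 6960²/174 = 18100.0000
Population variance = 18100.0000 / 174 = 104.0230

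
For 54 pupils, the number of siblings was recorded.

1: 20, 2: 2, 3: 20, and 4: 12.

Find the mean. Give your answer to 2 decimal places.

Values: 1, 2, 3, 4
Σfx = 20×1 + 2×2 + 20×3 + 12×4 = 132
n = Σf = 54
Mean = 132 / 54 = 2.4444

2.44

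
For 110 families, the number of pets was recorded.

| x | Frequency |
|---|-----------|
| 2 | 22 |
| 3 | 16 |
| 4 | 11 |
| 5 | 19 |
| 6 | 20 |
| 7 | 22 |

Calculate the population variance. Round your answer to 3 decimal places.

Values: 2, 3, 4, 5, 6, 7
n = 110, Σfx = 505, mean = 4.5909
Σfx² = 2681
Σf(x − x̄)² = Σfx² − (Σfx)²/n = 2681 − 505²/110 = 362.5909
Population variance = 362.5909 / 110 = 3.2963

3.296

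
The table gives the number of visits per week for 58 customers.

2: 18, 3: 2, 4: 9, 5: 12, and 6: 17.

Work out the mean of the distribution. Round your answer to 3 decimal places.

Values: 2, 3, 4, 5, 6
Σfx = 18×2 + 2×3 + 9×4 + 12×5 + 17×6 = 240
n = Σf = 58
Mean = 240 / 58 = 4.1379

4.138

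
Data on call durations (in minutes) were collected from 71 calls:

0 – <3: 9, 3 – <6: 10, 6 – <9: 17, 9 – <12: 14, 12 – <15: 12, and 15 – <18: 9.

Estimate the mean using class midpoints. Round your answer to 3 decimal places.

9.063

Midpoints: 1.5, 4.5, 7.5, 10.5, 13.5, 16.5
Σfm = 9×1.5 + 10×4.5 + 17×7.5 + 14×10.5 + 12×13.5 + 9×16.5 = 643.5
n = Σf = 71
Mean = 643.5 / 71 = 9.0634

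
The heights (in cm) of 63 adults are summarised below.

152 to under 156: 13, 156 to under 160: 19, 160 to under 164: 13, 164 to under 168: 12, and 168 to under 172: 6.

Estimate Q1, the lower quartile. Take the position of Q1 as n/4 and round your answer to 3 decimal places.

156.579

Cumulative frequencies: 13, 32, 45, 57, 63
n = 63; position = n/4 = 15.75.
This falls in the class 156 to under 160: L = 156, F = 13, f = 19, h = 4.
Lower quartile ≈ 156 + ((15.75 − 13) / 19) × 4 = 156.5789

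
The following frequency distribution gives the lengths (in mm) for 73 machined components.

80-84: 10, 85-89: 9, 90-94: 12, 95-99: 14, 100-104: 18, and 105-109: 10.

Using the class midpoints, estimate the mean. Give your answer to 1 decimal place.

95.5

Midpoints: 82, 87, 92, 97, 102, 107
Σfm = 10×82 + 9×87 + 12×92 + 14×97 + 18×102 + 10×107 = 6971
n = Σf = 73
Mean = 6971 / 73 = 95.4932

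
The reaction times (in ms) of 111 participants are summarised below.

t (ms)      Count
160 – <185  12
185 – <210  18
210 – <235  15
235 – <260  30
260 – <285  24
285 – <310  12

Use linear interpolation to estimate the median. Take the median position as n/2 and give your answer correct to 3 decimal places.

243.750

Cumulative frequencies: 12, 30, 45, 75, 99, 111
n = 111; position = n/2 = 55.5.
This falls in the class 235 – <260: L = 235, F = 45, f = 30, h = 25.
Median ≈ 235 + ((55.5 − 45) / 30) × 25 = 243.7500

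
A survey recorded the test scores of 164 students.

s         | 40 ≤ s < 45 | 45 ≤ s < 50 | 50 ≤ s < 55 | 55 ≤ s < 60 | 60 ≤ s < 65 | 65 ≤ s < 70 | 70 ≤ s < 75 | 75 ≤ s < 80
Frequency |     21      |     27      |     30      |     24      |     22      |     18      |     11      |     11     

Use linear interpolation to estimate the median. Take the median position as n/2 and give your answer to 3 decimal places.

Cumulative frequencies: 21, 48, 78, 102, 124, 142, 153, 164
n = 164; position = n/2 = 82.
This falls in the class 55 ≤ s < 60: L = 55, F = 78, f = 24, h = 5.
Median ≈ 55 + ((82 − 78) / 24) × 5 = 55.8333

55.833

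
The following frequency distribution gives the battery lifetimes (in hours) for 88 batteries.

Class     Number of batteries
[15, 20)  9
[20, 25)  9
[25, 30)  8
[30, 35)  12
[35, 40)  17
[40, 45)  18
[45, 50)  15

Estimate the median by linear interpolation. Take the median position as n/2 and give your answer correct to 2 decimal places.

Cumulative frequencies: 9, 18, 26, 38, 55, 73, 88
n = 88; position = n/2 = 44.
This falls in the class [35, 40): L = 35, F = 38, f = 17, h = 5.
Median ≈ 35 + ((44 − 38) / 17) × 5 = 36.7647

36.76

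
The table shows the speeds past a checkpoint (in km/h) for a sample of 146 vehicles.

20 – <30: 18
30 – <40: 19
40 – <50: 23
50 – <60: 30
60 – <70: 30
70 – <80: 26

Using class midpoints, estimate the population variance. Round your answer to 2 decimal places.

Midpoints: 25, 35, 45, 55, 65, 75
n = 146, Σfm = 7700, mean = 52.7397
Σfm² = 444850
Σf(m − x̄)² = Σfm² − (Σfm)²/n = 444850 − 7700²/146 = 38754.1096
Population variance = 38754.1096 / 146 = 265.4391

265.44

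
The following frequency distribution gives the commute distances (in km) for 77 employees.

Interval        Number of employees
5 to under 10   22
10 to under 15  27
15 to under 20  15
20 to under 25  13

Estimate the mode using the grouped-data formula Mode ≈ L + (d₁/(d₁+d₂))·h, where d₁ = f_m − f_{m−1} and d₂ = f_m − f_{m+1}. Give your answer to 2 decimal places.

11.47

Modal class: 10 to under 15 (highest frequency 27).
d₁ = 27 − 22 = 5, d₂ = 27 − 15 = 12
Mode ≈ 10 + (5/(5+12)) × 5 = 10 + 1.4706 = 11.4706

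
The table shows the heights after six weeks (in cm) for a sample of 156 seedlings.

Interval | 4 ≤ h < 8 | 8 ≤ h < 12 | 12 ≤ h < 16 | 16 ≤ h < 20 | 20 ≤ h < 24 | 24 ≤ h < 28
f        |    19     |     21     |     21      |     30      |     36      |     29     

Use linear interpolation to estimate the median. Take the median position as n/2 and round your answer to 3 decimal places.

Cumulative frequencies: 19, 40, 61, 91, 127, 156
n = 156; position = n/2 = 78.
This falls in the class 16 ≤ h < 20: L = 16, F = 61, f = 30, h = 4.
Median ≈ 16 + ((78 − 61) / 30) × 4 = 18.2667

18.267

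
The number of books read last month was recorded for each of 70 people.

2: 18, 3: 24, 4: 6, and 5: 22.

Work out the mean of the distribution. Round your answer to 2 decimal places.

Values: 2, 3, 4, 5
Σfx = 18×2 + 24×3 + 6×4 + 22×5 = 242
n = Σf = 70
Mean = 242 / 70 = 3.4571

3.46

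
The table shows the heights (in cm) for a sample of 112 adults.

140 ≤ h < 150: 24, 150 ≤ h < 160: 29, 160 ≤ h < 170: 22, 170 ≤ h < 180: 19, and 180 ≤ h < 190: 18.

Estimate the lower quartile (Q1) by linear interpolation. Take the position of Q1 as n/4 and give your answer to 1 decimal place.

151.4

Cumulative frequencies: 24, 53, 75, 94, 112
n = 112; position = n/4 = 28.
This falls in the class 150 ≤ h < 160: L = 150, F = 24, f = 29, h = 10.
Lower quartile ≈ 150 + ((28 − 24) / 29) × 10 = 151.3793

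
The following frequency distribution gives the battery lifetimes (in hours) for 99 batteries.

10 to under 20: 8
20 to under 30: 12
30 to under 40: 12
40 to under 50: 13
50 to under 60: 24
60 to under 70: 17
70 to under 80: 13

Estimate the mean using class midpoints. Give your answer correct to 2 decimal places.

Midpoints: 15, 25, 35, 45, 55, 65, 75
Σfm = 8×15 + 12×25 + 12×35 + 13×45 + 24×55 + 17×65 + 13×75 = 4825
n = Σf = 99
Mean = 4825 / 99 = 48.7374

48.74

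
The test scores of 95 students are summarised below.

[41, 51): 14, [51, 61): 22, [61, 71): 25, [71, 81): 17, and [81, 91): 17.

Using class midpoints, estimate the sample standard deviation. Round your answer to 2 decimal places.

13.17

Midpoints: 46, 56, 66, 76, 86
n = 95, Σfm = 6280, mean = 66.1053
Σfm² = 431440
Σf(m − x̄)² = Σfm² − (Σfm)²/n = 431440 − 6280²/95 = 16298.9474
Sample variance = 16298.9474 / 94 = 173.3931
Standard deviation = √173.3931 = 13.1679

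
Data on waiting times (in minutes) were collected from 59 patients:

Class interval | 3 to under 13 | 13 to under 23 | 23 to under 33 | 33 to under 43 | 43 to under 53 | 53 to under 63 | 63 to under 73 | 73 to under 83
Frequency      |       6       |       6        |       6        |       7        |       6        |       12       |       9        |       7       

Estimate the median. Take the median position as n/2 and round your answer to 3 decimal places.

50.500

Cumulative frequencies: 6, 12, 18, 25, 31, 43, 52, 59
n = 59; position = n/2 = 29.5.
This falls in the class 43 to under 53: L = 43, F = 25, f = 6, h = 10.
Median ≈ 43 + ((29.5 − 25) / 6) × 10 = 50.5000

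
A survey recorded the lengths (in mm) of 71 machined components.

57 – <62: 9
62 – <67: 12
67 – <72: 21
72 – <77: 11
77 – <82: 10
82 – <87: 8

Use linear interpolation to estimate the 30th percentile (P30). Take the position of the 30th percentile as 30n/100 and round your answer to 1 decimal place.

67.1

Cumulative frequencies: 9, 21, 42, 53, 63, 71
n = 71; position = 30n/100 = 21.3.
This falls in the class 67 – <72: L = 67, F = 21, f = 21, h = 5.
30th percentile ≈ 67 + ((21.3 − 21) / 21) × 5 = 67.0714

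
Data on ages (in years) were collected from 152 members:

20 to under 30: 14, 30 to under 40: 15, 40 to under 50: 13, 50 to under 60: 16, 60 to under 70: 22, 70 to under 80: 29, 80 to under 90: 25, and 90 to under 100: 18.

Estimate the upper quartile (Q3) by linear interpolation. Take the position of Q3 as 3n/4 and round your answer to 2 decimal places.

Cumulative frequencies: 14, 29, 42, 58, 80, 109, 134, 152
n = 152; position = 3n/4 = 114.
This falls in the class 80 to under 90: L = 80, F = 109, f = 25, h = 10.
Upper quartile ≈ 80 + ((114 − 109) / 25) × 10 = 82.0000

82.00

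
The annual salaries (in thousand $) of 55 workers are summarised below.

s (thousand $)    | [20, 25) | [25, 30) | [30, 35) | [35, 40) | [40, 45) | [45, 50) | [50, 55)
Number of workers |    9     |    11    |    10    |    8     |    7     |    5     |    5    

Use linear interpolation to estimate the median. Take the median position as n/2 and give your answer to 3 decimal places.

33.750

Cumulative frequencies: 9, 20, 30, 38, 45, 50, 55
n = 55; position = n/2 = 27.5.
This falls in the class [30, 35): L = 30, F = 20, f = 10, h = 5.
Median ≈ 30 + ((27.5 − 20) / 10) × 5 = 33.7500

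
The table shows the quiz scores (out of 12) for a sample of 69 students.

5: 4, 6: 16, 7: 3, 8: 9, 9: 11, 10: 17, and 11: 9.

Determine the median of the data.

Cumulative frequencies: 4, 20, 23, 32, 43, 60, 69
n = 69, so the median is the value in position (n+1)/2 = 35.
Position 35 falls at value 9.

9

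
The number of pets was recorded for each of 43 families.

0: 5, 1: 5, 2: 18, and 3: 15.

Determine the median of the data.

Cumulative frequencies: 5, 10, 28, 43
n = 43, so the median is the value in position (n+1)/2 = 22.
Position 22 falls at value 2.

2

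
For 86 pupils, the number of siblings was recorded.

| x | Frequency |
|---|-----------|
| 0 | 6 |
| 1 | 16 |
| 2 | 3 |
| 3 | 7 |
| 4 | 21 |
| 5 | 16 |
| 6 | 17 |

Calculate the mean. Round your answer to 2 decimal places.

3.59

Values: 0, 1, 2, 3, 4, 5, 6
Σfx = 6×0 + 16×1 + 3×2 + 7×3 + 21×4 + 16×5 + 17×6 = 309
n = Σf = 86
Mean = 309 / 86 = 3.5930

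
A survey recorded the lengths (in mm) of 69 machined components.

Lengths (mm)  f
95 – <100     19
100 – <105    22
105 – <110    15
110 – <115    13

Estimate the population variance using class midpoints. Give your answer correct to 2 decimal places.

Midpoints: 97.5, 102.5, 107.5, 112.5
n = 69, Σfm = 7182.5, mean = 104.0942
Σfm² = 749631.25
Σf(m − x̄)² = Σfm² − (Σfm)²/n = 749631.25 − 7182.5²/69 = 1974.6377
Population variance = 1974.6377 / 69 = 28.6179

28.62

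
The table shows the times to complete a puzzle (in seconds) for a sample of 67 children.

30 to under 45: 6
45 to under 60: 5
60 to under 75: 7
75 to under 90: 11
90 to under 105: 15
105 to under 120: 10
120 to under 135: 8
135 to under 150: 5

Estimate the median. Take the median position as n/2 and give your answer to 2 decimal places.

94.50

Cumulative frequencies: 6, 11, 18, 29, 44, 54, 62, 67
n = 67; position = n/2 = 33.5.
This falls in the class 90 to under 105: L = 90, F = 29, f = 15, h = 15.
Median ≈ 90 + ((33.5 − 29) / 15) × 15 = 94.5000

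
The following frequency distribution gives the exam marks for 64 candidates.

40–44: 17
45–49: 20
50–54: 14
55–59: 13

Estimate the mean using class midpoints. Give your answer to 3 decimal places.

48.797

Midpoints: 42, 47, 52, 57
Σfm = 17×42 + 20×47 + 14×52 + 13×57 = 3123
n = Σf = 64
Mean = 3123 / 64 = 48.7969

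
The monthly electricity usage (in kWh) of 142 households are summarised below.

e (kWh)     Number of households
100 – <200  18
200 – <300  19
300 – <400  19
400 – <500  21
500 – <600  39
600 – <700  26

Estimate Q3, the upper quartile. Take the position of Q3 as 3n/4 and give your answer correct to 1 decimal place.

Cumulative frequencies: 18, 37, 56, 77, 116, 142
n = 142; position = 3n/4 = 106.5.
This falls in the class 500 – <600: L = 500, F = 77, f = 39, h = 100.
Upper quartile ≈ 500 + ((106.5 − 77) / 39) × 100 = 575.6410

575.6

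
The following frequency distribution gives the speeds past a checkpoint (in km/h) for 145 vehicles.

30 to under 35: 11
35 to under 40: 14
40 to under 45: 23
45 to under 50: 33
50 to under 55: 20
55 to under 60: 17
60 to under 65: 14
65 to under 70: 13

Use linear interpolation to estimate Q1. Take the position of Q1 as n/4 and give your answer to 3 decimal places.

42.446

Cumulative frequencies: 11, 25, 48, 81, 101, 118, 132, 145
n = 145; position = n/4 = 36.25.
This falls in the class 40 to under 45: L = 40, F = 25, f = 23, h = 5.
Lower quartile ≈ 40 + ((36.25 − 25) / 23) × 5 = 42.4457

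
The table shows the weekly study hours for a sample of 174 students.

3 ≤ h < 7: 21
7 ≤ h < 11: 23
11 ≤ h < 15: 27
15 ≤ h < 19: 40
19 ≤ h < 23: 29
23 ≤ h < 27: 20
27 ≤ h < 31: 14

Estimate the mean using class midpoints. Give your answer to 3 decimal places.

16.425

Midpoints: 5, 9, 13, 17, 21, 25, 29
Σfm = 21×5 + 23×9 + 27×13 + 40×17 + 29×21 + 20×25 + 14×29 = 2858
n = Σf = 174
Mean = 2858 / 174 = 16.4253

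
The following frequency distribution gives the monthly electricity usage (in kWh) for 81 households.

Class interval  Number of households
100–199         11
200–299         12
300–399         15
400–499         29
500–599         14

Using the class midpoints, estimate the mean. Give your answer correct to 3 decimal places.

Midpoints: 149.5, 249.5, 349.5, 449.5, 549.5
Σfm = 11×149.5 + 12×249.5 + 15×349.5 + 29×449.5 + 14×549.5 = 30609.5
n = Σf = 81
Mean = 30609.5 / 81 = 377.8951

377.895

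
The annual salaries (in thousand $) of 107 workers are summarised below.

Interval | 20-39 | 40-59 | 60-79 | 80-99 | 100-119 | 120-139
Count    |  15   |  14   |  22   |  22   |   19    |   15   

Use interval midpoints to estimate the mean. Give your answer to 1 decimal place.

Midpoints: 29.5, 49.5, 69.5, 89.5, 109.5, 129.5
Σfm = 15×29.5 + 14×49.5 + 22×69.5 + 22×89.5 + 19×109.5 + 15×129.5 = 8656.5
n = Σf = 107
Mean = 8656.5 / 107 = 80.9019

80.9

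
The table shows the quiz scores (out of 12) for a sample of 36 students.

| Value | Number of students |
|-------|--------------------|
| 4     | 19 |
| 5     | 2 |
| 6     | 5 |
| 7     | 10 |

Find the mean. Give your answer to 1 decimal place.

Values: 4, 5, 6, 7
Σfx = 19×4 + 2×5 + 5×6 + 10×7 = 186
n = Σf = 36
Mean = 186 / 36 = 5.1667

5.2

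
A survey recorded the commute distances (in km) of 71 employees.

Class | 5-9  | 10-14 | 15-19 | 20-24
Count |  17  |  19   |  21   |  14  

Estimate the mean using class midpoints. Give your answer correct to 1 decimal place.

14.3

Midpoints: 7, 12, 17, 22
Σfm = 17×7 + 19×12 + 21×17 + 14×22 = 1012
n = Σf = 71
Mean = 1012 / 71 = 14.2535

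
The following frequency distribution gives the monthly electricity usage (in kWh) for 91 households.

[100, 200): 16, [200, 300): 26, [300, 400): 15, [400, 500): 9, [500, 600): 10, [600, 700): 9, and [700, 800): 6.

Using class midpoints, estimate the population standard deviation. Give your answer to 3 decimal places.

Midpoints: 150, 250, 350, 450, 550, 650, 750
n = 91, Σfm = 34050, mean = 374.1758
Σfm² = 15847500
Σf(m − x̄)² = Σfm² − (Σfm)²/n = 15847500 − 34050²/91 = 3106813.1868
Population variance = 3106813.1868 / 91 = 34140.8043
Standard deviation = √34140.8043 = 184.7723

184.772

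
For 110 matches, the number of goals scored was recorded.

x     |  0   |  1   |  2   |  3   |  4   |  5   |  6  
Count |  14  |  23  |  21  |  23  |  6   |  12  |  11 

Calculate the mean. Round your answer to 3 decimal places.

Values: 0, 1, 2, 3, 4, 5, 6
Σfx = 14×0 + 23×1 + 21×2 + 23×3 + 6×4 + 12×5 + 11×6 = 284
n = Σf = 110
Mean = 284 / 110 = 2.5818

2.582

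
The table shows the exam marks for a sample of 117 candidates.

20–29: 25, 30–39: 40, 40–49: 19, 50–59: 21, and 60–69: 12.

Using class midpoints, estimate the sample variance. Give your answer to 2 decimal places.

Midpoints: 24.5, 34.5, 44.5, 54.5, 64.5
n = 117, Σfm = 4756.5, mean = 40.6538
Σfm² = 212539.25
Σf(m − x̄)² = Σfm² − (Σfm)²/n = 212539.25 − 4756.5²/117 = 19169.2308
Sample variance = 19169.2308 / 116 = 165.2520

165.25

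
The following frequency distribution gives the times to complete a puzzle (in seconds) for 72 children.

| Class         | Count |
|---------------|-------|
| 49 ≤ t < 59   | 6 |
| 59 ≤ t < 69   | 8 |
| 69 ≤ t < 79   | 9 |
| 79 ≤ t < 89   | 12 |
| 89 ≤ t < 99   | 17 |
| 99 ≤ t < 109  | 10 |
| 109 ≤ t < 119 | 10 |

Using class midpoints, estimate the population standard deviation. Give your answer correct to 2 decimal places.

Midpoints: 54, 64, 74, 84, 94, 104, 114
n = 72, Σfm = 6288, mean = 87.3333
Σfm² = 572552
Σf(m − x̄)² = Σfm² − (Σfm)²/n = 572552 − 6288²/72 = 23400.0000
Population variance = 23400.0000 / 72 = 325.0000
Standard deviation = √325.0000 = 18.0278

18.03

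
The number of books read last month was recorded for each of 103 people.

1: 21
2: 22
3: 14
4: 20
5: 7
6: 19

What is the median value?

3

Cumulative frequencies: 21, 43, 57, 77, 84, 103
n = 103, so the median is the value in position (n+1)/2 = 52.
Position 52 falls at value 3.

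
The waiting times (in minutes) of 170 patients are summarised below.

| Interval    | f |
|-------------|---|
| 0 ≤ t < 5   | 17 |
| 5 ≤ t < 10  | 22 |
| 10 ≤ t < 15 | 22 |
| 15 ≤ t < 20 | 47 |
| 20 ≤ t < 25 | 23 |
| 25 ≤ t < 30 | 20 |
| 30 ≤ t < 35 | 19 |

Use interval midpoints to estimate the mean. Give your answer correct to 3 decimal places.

17.588

Midpoints: 2.5, 7.5, 12.5, 17.5, 22.5, 27.5, 32.5
Σfm = 17×2.5 + 22×7.5 + 22×12.5 + 47×17.5 + 23×22.5 + 20×27.5 + 19×32.5 = 2990
n = Σf = 170
Mean = 2990 / 170 = 17.5882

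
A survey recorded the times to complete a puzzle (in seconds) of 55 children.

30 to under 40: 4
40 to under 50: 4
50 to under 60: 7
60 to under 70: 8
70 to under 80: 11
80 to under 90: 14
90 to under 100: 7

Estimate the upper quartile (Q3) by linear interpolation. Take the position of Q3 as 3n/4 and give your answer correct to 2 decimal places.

85.18

Cumulative frequencies: 4, 8, 15, 23, 34, 48, 55
n = 55; position = 3n/4 = 41.25.
This falls in the class 80 to under 90: L = 80, F = 34, f = 14, h = 10.
Upper quartile ≈ 80 + ((41.25 − 34) / 14) × 10 = 85.1786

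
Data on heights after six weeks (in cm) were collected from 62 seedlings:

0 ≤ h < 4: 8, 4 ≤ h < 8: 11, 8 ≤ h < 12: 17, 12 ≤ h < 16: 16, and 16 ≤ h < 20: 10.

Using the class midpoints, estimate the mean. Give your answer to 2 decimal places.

Midpoints: 2, 6, 10, 14, 18
Σfm = 8×2 + 11×6 + 17×10 + 16×14 + 10×18 = 656
n = Σf = 62
Mean = 656 / 62 = 10.5806

10.58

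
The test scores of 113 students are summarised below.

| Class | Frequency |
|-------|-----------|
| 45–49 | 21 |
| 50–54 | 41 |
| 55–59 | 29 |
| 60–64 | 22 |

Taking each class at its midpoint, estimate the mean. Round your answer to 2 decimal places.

Midpoints: 47, 52, 57, 62
Σfm = 21×47 + 41×52 + 29×57 + 22×62 = 6136
n = Σf = 113
Mean = 6136 / 113 = 54.3009

54.30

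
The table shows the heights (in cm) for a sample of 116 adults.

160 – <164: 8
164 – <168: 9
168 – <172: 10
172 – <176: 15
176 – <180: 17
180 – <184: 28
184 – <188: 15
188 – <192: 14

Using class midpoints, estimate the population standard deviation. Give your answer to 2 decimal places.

Midpoints: 162, 166, 170, 174, 178, 182, 186, 190
n = 116, Σfm = 20672, mean = 178.2069
Σfm² = 3691536
Σf(m − x̄)² = Σfm² − (Σfm)²/n = 3691536 − 20672²/116 = 7643.0345
Population variance = 7643.0345 / 116 = 65.8882
Standard deviation = √65.8882 = 8.1172

8.12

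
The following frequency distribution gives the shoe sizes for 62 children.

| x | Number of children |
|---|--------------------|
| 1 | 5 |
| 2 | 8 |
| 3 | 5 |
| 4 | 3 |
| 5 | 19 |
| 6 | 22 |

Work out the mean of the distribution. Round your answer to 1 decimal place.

4.4

Values: 1, 2, 3, 4, 5, 6
Σfx = 5×1 + 8×2 + 5×3 + 3×4 + 19×5 + 22×6 = 275
n = Σf = 62
Mean = 275 / 62 = 4.4355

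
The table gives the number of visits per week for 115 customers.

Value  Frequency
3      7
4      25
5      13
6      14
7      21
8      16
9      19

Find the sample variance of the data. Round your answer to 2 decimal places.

Values: 3, 4, 5, 6, 7, 8, 9
n = 115, Σfx = 716, mean = 6.2261
Σfx² = 4884
Σf(x − x̄)² = Σfx² − (Σfx)²/n = 4884 − 716²/115 = 426.1217
Sample variance = 426.1217 / 114 = 3.7379

3.74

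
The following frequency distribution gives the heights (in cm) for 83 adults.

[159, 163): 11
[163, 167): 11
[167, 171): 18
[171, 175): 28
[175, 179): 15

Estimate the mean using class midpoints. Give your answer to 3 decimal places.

Midpoints: 161, 165, 169, 173, 177
Σfm = 11×161 + 11×165 + 18×169 + 28×173 + 15×177 = 14127
n = Σf = 83
Mean = 14127 / 83 = 170.2048

170.205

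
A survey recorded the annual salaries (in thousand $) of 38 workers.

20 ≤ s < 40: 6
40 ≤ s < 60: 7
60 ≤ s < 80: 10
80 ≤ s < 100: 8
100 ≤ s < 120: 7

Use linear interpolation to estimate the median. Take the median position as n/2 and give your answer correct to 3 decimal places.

72.000

Cumulative frequencies: 6, 13, 23, 31, 38
n = 38; position = n/2 = 19.
This falls in the class 60 ≤ s < 80: L = 60, F = 13, f = 10, h = 20.
Median ≈ 60 + ((19 − 13) / 10) × 20 = 72.0000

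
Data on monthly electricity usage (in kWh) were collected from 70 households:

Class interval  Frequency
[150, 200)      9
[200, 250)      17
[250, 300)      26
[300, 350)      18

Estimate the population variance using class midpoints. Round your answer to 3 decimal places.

Midpoints: 175, 225, 275, 325
n = 70, Σfm = 18400, mean = 262.8571
Σfm² = 5003750
Σf(m − x̄)² = Σfm² − (Σfm)²/n = 5003750 − 18400²/70 = 167178.5714
Population variance = 167178.5714 / 70 = 2388.2653

2388.265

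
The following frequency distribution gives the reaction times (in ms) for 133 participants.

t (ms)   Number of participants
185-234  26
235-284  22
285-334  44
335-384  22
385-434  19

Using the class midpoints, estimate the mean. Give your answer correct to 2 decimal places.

Midpoints: 209.5, 259.5, 309.5, 359.5, 409.5
Σfm = 26×209.5 + 22×259.5 + 44×309.5 + 22×359.5 + 19×409.5 = 40463.5
n = Σf = 133
Mean = 40463.5 / 133 = 304.2368

304.24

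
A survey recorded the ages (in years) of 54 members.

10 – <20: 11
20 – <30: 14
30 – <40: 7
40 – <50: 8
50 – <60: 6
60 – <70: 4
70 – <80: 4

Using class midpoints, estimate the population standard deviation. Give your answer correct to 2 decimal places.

18.63

Midpoints: 15, 25, 35, 45, 55, 65, 75
n = 54, Σfm = 2010, mean = 37.2222
Σfm² = 93550
Σf(m − x̄)² = Σfm² − (Σfm)²/n = 93550 − 2010²/54 = 18733.3333
Population variance = 18733.3333 / 54 = 346.9136
Standard deviation = √346.9136 = 18.6256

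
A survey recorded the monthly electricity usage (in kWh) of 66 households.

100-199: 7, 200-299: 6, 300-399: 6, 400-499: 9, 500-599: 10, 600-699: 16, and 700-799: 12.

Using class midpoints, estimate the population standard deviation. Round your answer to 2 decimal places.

195.38

Midpoints: 149.5, 249.5, 349.5, 449.5, 549.5, 649.5, 749.5
n = 66, Σfm = 33567, mean = 508.5909
Σfm² = 19591416.5
Σf(m − x̄)² = Σfm² − (Σfm)²/n = 19591416.5 − 33567²/66 = 2519545.4545
Population variance = 2519545.4545 / 66 = 38174.9311
Standard deviation = √38174.9311 = 195.3841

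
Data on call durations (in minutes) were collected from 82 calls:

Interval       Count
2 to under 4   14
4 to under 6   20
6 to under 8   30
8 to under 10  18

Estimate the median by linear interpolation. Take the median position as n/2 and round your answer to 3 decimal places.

6.467

Cumulative frequencies: 14, 34, 64, 82
n = 82; position = n/2 = 41.
This falls in the class 6 to under 8: L = 6, F = 34, f = 30, h = 2.
Median ≈ 6 + ((41 − 34) / 30) × 2 = 6.4667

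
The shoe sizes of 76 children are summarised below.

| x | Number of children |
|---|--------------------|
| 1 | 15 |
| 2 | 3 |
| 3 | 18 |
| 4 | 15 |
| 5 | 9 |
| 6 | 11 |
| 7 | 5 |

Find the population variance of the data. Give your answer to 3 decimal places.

Values: 1, 2, 3, 4, 5, 6, 7
n = 76, Σfx = 281, mean = 3.6974
Σfx² = 1295
Σf(x − x̄)² = Σfx² − (Σfx)²/n = 1295 − 281²/76 = 256.0395
Population variance = 256.0395 / 76 = 3.3689

3.369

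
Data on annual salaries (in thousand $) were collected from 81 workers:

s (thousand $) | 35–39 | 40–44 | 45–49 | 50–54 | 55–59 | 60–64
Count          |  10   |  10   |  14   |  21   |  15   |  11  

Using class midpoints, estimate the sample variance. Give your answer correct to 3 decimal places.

60.625

Midpoints: 37, 42, 47, 52, 57, 62
n = 81, Σfm = 4077, mean = 50.3333
Σfm² = 210059
Σf(m − x̄)² = Σfm² − (Σfm)²/n = 210059 − 4077²/81 = 4850.0000
Sample variance = 4850.0000 / 80 = 60.6250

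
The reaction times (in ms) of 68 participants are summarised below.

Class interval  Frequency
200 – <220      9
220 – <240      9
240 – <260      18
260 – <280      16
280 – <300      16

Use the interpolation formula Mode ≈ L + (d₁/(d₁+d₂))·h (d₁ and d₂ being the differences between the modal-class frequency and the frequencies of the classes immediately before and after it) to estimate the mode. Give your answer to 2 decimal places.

Modal class: 240 – <260 (highest frequency 18).
d₁ = 18 − 9 = 9, d₂ = 18 − 16 = 2
Mode ≈ 240 + (9/(9+2)) × 20 = 240 + 16.3636 = 256.3636

256.36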